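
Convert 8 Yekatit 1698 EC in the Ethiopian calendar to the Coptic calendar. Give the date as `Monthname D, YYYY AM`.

Meshir 8, 1422 AM

The source date corresponds to 13 February 1706 in the Gregorian calendar (JDN 2344207).
That day falls on 8 Meshir 1422 AM in the Coptic calendar.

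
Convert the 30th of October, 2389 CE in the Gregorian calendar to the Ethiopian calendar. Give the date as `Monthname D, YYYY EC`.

Tikimt 17, 2382 EC

Both dates share Julian Day Number 2593927; in the Ethiopian calendar that is 17 Tikimt 2382 EC.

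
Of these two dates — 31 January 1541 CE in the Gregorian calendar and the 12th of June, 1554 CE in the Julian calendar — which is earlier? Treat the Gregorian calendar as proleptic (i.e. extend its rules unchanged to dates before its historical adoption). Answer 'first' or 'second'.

first

The two dates have Julian Day Numbers 2283929 and 2288819 respectively.
Since 2283929 < 2288819, the first date comes first.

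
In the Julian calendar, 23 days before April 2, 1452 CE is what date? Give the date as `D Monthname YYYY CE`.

10 March 1452 CE

JDN of April 2, 1452 CE = 2251493.
2251493 − 23 = 2251470.
JDN 2251470 in the Julian calendar is 10 March 1452 CE.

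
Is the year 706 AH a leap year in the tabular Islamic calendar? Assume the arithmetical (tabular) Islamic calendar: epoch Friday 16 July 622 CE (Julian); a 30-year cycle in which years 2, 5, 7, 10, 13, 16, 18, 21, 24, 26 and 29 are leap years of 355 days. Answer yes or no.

Year 706 AH is year 16 of its 30-year cycle; leap positions are 2, 5, 7, 10, 13, 16, 18, 21, 24, 26, 29, so it is a leap year (355 days).

yes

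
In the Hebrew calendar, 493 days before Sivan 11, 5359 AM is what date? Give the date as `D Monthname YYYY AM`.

20 Shevat 5358 AM

JDN of Sivan 11, 5359 AM = 2305237.
2305237 − 493 = 2304744.
JDN 2304744 in the Hebrew calendar is 20 Shevat 5358 AM.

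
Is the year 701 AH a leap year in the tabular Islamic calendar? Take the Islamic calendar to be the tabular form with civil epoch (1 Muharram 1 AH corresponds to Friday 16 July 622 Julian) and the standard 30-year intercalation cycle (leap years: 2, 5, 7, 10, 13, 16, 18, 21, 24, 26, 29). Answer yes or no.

no

Year 701 AH is year 11 of its 30-year cycle; leap positions are 2, 5, 7, 10, 13, 16, 18, 21, 24, 26, 29, so it is a common year (354 days).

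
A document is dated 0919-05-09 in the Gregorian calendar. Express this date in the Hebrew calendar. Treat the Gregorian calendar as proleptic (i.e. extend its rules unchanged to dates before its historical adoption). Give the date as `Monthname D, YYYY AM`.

Sivan 1, 4679 AM

Both dates share Julian Day Number 2056846; in the Hebrew calendar that is 1 Sivan 4679 AM.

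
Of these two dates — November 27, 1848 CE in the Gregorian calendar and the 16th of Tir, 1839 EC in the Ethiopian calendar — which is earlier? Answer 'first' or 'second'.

second

The two dates have Julian Day Numbers 2396359 and 2395685 respectively.
Since 2395685 < 2396359, the second date comes first.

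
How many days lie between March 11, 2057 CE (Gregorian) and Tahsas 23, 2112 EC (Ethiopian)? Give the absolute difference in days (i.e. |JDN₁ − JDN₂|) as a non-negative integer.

First date → JDN 2472434; second date → JDN 2495376.
The interval is |2472434 − 2495376| = 22942 days.

22942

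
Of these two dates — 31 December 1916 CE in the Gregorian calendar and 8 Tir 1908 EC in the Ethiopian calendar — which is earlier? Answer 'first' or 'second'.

First date → JDN 2421229; second date → JDN 2420880.
JDN 2420880 < JDN 2421229, so the second date is earlier.

second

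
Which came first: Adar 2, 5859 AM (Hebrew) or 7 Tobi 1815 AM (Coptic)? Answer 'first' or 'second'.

second

First date → JDN 2487757; second date → JDN 2487719.
JDN 2487719 < JDN 2487757, so the second date is earlier.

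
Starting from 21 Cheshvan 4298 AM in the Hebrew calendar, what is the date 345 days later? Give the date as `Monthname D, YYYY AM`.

Counting 345 days forward from JDN 1917511 reaches JDN 1917856, which is Cheshvan 11, 4299 AM.

Cheshvan 11, 4299 AM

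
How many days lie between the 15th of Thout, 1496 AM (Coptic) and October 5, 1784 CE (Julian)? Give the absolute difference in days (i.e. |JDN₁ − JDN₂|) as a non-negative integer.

1849

First date → JDN 2371093; second date → JDN 2372942.
The interval is |2371093 − 2372942| = 1849 days.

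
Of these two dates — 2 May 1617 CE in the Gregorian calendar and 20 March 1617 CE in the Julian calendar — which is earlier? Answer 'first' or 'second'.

Converting both to JDN: 2311779 vs 2311746; the smaller is the second.

second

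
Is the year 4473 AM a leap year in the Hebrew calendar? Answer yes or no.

yes

Hebrew year 4473 is year 8 of its 19-year Metonic cycle; leap years are at positions 3, 6, 8, 11, 14, 17, 19, so it is a leap year (13 months).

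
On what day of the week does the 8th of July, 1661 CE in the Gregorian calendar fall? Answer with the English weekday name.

JDN 2327917 mod 7 = 4, and JDN 0 was a Monday, so this is a Friday.

Friday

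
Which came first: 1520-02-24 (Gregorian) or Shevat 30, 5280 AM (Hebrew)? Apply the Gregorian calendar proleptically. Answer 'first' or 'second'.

First date → JDN 2276282; second date → JDN 2276257.
JDN 2276257 < JDN 2276282, so the second date is earlier.

second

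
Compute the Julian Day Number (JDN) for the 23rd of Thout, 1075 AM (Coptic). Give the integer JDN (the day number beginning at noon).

Equivalently 28 September 1358 (proleptic Gregorian).
JDN 2299161 is 15 October 1582 CE (Gregorian); the target day is −81831 days from there, so JDN = 2217330.

2217330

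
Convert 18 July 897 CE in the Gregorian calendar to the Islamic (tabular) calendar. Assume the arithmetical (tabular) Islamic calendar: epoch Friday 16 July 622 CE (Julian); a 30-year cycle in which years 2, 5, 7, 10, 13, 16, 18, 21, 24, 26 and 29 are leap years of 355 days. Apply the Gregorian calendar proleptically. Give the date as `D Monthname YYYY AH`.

Both dates share Julian Day Number 2048882; in the tabular Islamic calendar that is 9 Jumada al-Thani 284 AH.

9 Jumada al-Thani 284 AH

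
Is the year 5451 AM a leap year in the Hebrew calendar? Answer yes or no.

yes

Hebrew year 5451 is year 17 of its 19-year Metonic cycle; leap years are at positions 3, 6, 8, 11, 14, 17, 19, so it is a leap year (13 months).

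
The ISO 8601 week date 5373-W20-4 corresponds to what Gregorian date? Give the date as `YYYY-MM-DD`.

5373-05-20

ISO week 1 of 5373 is the week containing the first Thursday of 5373.
Week 20, day 4 (Thursday) lands on 5373-05-20.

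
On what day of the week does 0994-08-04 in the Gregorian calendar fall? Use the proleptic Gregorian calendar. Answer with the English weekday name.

Monday

JDN 2084327 mod 7 = 0, and JDN 0 was a Monday, so this is a Monday.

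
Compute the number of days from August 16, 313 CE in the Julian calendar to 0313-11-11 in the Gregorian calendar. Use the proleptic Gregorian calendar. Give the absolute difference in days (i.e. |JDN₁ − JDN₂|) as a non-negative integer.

First date → JDN 1835609; second date → JDN 1835695.
The interval is |1835609 − 1835695| = 86 days.

86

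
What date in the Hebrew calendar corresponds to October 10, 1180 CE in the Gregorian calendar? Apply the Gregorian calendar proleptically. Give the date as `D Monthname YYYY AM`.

12 Tishrei 4941 AM

Julian Day Number of the source date = 2152329.
Converting JDN 2152329 to the Hebrew calendar gives 12 Tishrei 4941 AM.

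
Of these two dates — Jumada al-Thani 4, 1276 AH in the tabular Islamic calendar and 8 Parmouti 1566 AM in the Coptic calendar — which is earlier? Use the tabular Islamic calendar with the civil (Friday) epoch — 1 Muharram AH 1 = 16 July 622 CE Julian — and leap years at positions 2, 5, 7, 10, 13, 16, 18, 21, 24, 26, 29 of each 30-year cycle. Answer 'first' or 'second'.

second

First date → JDN 2400408; second date → JDN 2396863.
JDN 2396863 < JDN 2400408, so the second date is earlier.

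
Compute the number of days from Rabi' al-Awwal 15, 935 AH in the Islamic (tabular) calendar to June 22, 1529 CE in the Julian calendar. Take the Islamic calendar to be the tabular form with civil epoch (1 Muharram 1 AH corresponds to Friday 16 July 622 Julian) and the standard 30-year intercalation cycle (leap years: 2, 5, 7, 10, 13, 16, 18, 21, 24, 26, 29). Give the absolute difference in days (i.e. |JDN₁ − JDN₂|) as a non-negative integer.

JDN of the first date = 2279491.
JDN of the second date = 2279698.
|2279698 − 2279491| = 207.

207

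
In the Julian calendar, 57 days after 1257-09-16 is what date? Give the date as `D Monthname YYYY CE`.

12 November 1257 CE

Counting 57 days forward from JDN 2180436 reaches JDN 2180493, which is 12 November 1257 CE.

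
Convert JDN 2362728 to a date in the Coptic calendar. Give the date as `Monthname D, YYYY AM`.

Paopi 21, 1473 AM

JDN 2362728 is 29 October 1756 in the Gregorian calendar.
In the Coptic calendar that day is Paopi 21, 1473 AM.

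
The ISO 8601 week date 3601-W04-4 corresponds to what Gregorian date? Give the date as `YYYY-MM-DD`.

ISO week 1 of 3601 is the week containing the first Thursday of 3601.
Week 4, day 4 (Thursday) lands on 3601-01-25.

3601-01-25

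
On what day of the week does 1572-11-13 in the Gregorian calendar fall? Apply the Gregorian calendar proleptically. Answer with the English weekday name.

2295538 ≡ 0 (mod 7); counting from Monday = 0 gives Monday.

Monday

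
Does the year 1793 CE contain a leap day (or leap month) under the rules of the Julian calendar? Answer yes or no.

no

1793 mod 4 = 1, so it is a common year in the Julian calendar.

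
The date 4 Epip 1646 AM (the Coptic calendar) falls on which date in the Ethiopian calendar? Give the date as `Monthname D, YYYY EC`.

Both dates share Julian Day Number 2426169; in the Ethiopian calendar that is 4 Hamle 1922 EC.

Hamle 4, 1922 EC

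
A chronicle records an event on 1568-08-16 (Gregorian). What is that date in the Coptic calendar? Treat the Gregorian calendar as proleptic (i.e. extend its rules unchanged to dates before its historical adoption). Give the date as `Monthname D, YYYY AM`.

Mesori 13, 1284 AM

Julian Day Number of the source date = 2293988.
Converting JDN 2293988 to the Coptic calendar gives 13 Mesori 1284 AM.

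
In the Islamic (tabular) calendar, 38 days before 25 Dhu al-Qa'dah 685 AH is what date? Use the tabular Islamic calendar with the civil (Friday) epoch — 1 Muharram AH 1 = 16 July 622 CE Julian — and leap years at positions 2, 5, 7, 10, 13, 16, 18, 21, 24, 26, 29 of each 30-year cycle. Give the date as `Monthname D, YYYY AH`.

Shawwal 16, 685 AH

The starting date is JDN 2191146; 2191146 − 38 = 2191108.
JDN 2191108 corresponds to Shawwal 16, 685 AH.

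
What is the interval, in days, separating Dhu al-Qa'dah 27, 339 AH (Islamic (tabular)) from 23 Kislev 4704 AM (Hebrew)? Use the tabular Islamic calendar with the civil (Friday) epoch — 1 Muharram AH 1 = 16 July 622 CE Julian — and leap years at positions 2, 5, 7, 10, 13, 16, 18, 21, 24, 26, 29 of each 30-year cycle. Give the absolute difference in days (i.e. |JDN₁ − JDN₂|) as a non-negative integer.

JDN of the first date = 2068537.
JDN of the second date = 2065816.
|2065816 − 2068537| = 2721.

2721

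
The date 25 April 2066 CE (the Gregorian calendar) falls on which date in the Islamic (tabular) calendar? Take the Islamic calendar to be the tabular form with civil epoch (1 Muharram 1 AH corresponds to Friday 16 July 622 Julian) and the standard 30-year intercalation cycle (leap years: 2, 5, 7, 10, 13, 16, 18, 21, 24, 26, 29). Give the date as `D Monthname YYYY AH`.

Julian Day Number of the source date = 2475766.
Converting JDN 2475766 to the tabular Islamic calendar gives 29 Muharram 1489 AH.

29 Muharram 1489 AH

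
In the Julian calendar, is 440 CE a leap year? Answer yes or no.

yes

440 mod 4 = 0, so it is a leap year in the Julian calendar.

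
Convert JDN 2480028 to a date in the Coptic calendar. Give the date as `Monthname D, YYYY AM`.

Koiak 16, 1794 AM

The Gregorian equivalent of JDN 2480028 is 25 December 2077.
In the Coptic calendar that day is Koiak 16, 1794 AM.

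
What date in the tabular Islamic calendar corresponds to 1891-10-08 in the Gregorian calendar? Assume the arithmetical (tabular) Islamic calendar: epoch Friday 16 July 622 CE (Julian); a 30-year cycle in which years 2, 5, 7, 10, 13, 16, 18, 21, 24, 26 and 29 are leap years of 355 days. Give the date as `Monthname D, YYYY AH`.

Both dates share Julian Day Number 2412014; in the tabular Islamic calendar that is 4 Rabi' al-Awwal 1309 AH.

Rabi' al-Awwal 4, 1309 AH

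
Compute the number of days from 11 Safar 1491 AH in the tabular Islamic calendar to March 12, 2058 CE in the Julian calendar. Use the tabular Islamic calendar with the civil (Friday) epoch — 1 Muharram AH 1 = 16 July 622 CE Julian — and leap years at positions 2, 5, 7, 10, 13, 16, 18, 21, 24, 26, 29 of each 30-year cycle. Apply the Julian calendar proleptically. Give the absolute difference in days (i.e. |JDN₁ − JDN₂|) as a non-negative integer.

3673

JDN of the first date = 2476486.
JDN of the second date = 2472813.
|2472813 − 2476486| = 3673.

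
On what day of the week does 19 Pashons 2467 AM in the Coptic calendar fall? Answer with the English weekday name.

Saturday

This is JDN 2725994 (2 June 2751 Gregorian).
Since JDN mod 7 = 5 (0 = Monday), the day is Saturday.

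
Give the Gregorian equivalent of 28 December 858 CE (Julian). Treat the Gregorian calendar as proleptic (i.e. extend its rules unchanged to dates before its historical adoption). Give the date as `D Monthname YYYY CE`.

At this point the Julian calendar is 4 days behind the Gregorian.
28 December 858 Julian + 4 days → 1 January 859 Gregorian.

1 January 859 CE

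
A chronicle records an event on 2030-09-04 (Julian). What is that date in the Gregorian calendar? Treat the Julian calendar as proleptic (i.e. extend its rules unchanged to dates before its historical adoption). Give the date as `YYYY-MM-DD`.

At this point the Julian calendar is 13 days behind the Gregorian.
4 September 2030 Julian + 13 days → 17 September 2030 Gregorian.

2030-09-17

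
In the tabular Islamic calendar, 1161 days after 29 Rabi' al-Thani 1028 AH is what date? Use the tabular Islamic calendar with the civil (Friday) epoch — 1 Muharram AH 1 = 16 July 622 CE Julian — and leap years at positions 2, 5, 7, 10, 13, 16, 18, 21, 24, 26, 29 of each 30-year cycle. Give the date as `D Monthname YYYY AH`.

9 Sha'ban 1031 AH

Counting 1161 days forward from JDN 2312492 reaches JDN 2313653, which is 9 Sha'ban 1031 AH.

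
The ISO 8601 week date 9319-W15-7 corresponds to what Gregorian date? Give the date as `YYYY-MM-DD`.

9319-04-16

ISO week 1 of 9319 is the week containing the first Thursday of 9319.
Week 15, day 7 (Sunday) lands on 9319-04-16.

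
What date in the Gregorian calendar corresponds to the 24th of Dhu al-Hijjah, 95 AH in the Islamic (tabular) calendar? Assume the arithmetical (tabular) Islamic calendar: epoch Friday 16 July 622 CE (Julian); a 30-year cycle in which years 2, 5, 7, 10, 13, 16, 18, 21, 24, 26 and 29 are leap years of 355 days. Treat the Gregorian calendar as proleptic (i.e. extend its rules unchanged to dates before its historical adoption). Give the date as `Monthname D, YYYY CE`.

September 13, 714 CE

Both dates share Julian Day Number 1982098; in the Gregorian calendar that is 13 September 714 CE.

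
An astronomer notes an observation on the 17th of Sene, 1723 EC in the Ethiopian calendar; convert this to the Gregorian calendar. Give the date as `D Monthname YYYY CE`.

22 June 1731 CE

Julian Day Number of the source date = 2353467.
Converting JDN 2353467 to the Gregorian calendar gives 22 June 1731 CE.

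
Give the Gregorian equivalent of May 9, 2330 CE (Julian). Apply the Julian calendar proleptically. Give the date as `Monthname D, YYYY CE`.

May 25, 2330 CE

At this point the Julian calendar is 16 days behind the Gregorian.
9 May 2330 Julian + 16 days → 25 May 2330 Gregorian.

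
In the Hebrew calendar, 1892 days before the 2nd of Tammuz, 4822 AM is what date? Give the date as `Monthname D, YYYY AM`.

Nisan 30, 4817 AM

The starting date is JDN 2109116; 2109116 − 1892 = 2107224.
JDN 2107224 corresponds to Nisan 30, 4817 AM.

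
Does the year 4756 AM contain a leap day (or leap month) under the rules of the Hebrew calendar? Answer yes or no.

yes

Hebrew year 4756 is year 6 of its 19-year Metonic cycle; leap years are at positions 3, 6, 8, 11, 14, 17, 19, so it is a leap year (13 months).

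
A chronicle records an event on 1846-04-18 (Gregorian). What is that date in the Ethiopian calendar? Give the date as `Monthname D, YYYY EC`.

Both dates share Julian Day Number 2395405; in the Ethiopian calendar that is 11 Miyazya 1838 EC.

Miyazya 11, 1838 EC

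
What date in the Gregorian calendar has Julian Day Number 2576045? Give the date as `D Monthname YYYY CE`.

14 November 2340 CE

JDN 2451545 is 1 Jan 2000; 2576045 is +124500 days from there.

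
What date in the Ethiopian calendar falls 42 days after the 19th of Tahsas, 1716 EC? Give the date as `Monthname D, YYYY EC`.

The starting date is JDN 2350733; 2350733 + 42 = 2350775.
JDN 2350775 corresponds to Yekatit 1, 1716 EC.

Yekatit 1, 1716 EC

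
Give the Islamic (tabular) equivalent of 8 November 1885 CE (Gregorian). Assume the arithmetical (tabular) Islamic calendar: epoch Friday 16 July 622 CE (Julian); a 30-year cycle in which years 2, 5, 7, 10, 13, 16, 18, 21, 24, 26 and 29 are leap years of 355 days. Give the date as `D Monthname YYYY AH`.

Julian Day Number of the source date = 2409854.
Converting JDN 2409854 to the tabular Islamic calendar gives 30 Muharram 1303 AH.

30 Muharram 1303 AH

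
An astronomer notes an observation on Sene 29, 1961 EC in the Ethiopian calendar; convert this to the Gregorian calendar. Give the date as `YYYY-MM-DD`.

1969-07-06

Both dates share Julian Day Number 2440409; in the Gregorian calendar that is 6 July 1969 CE.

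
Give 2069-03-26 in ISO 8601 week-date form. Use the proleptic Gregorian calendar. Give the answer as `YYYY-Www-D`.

The weekday is Tuesday (ISO weekday 2).
That Tuesday belongs to ISO week 13 of ISO year 2069.

2069-W13-2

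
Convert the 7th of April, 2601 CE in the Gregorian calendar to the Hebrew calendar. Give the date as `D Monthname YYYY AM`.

Both dates share Julian Day Number 2671152; in the Hebrew calendar that is 13 Nisan 6361 AM.

13 Nisan 6361 AM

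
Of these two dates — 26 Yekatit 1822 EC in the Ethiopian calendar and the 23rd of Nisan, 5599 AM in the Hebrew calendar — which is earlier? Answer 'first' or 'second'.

first

The two dates have Julian Day Numbers 2389516 and 2392837 respectively.
Since 2389516 < 2392837, the first date comes first.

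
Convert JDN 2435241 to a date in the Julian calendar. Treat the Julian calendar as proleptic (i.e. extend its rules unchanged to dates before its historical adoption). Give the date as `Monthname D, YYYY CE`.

April 30, 1955 CE

The Gregorian equivalent of JDN 2435241 is 13 May 1955.
In the Julian calendar that day is April 30, 1955 CE.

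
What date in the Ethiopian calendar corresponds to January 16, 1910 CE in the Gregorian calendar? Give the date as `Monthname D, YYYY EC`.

Both dates share Julian Day Number 2418688; in the Ethiopian calendar that is 8 Tir 1902 EC.

Tir 8, 1902 EC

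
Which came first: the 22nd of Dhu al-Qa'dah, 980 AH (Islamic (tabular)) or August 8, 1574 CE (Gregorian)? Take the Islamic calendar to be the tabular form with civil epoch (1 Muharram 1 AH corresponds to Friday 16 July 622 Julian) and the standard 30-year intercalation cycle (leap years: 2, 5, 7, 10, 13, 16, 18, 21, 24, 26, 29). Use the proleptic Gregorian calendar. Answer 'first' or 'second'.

Converting both to JDN: 2295681 vs 2296171; the smaller is the first.

first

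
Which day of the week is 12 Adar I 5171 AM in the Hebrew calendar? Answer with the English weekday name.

Friday

Equivalently 15 February 1411 Gregorian, JDN 2236462.
Since JDN mod 7 = 4 (0 = Monday), the day is Friday.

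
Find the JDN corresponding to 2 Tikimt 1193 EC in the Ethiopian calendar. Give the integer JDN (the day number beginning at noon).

2159630

In the proleptic Gregorian calendar the same day is 6 October 1200.
JDN 2299161 is 15 October 1582 CE (Gregorian); the target day is −139531 days from there, so JDN = 2159630.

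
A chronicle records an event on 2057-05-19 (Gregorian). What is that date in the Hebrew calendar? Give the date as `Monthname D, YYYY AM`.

Iyar 15, 5817 AM

Julian Day Number of the source date = 2472503.
Converting JDN 2472503 to the Hebrew calendar gives 15 Iyar 5817 AM.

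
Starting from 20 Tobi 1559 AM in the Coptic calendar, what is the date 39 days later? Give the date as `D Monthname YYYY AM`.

29 Meshir 1559 AM

Counting 39 days forward from JDN 2394228 reaches JDN 2394267, which is 29 Meshir 1559 AM.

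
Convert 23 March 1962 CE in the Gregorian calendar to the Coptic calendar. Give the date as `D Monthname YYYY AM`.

14 Paremhat 1678 AM

Both dates share Julian Day Number 2437747; in the Coptic calendar that is 14 Paremhat 1678 AM.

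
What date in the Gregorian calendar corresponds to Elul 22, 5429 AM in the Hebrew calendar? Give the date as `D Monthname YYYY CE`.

18 September 1669 CE

Julian Day Number of the source date = 2330911.
Converting JDN 2330911 to the Gregorian calendar gives 18 September 1669 CE.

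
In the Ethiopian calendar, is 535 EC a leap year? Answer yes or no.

535 mod 4 = 3; in the Ethiopian calendar a year is leap when year mod 4 = 3, so it is a leap year.

yes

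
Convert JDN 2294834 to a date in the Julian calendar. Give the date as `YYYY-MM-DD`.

JDN 2294834 is 10 December 1570 in the proleptic Gregorian calendar.
In the Julian calendar that day is 1570-11-30.

1570-11-30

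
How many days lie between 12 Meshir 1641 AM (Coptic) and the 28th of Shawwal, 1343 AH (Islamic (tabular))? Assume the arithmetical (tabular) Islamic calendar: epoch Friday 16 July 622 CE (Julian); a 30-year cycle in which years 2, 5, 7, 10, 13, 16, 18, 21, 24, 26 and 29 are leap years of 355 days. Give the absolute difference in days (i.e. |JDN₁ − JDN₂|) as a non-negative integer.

92

First date → JDN 2424201; second date → JDN 2424293.
The interval is |2424201 − 2424293| = 92 days.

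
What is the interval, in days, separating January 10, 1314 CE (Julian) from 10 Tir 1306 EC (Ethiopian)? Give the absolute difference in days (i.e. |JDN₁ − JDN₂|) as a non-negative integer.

5

First date → JDN 2201006; second date → JDN 2201001.
The interval is |2201006 − 2201001| = 5 days.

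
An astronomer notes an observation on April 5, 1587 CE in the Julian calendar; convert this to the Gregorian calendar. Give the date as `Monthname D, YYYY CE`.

April 15, 1587 CE

The Julian–Gregorian offset here is 10 days (Julian trailing).
5 April 1587 Julian + 10 days → 15 April 1587 Gregorian.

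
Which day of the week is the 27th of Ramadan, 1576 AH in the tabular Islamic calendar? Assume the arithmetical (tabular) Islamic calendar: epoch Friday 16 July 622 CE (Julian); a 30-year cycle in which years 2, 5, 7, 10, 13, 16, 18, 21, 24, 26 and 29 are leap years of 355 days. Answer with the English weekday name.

In the Gregorian calendar this is 13 May 2151 (JDN 2506829).
Since JDN mod 7 = 3 (0 = Monday), the day is Thursday.

Thursday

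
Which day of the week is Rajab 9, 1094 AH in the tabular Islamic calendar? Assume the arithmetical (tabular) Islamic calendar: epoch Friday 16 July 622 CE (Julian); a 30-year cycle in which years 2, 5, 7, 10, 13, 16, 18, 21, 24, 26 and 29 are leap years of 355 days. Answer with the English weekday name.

Equivalently 4 July 1683 Gregorian, JDN 2335948.
2335948 ≡ 6 (mod 7); counting from Monday = 0 gives Sunday.

Sunday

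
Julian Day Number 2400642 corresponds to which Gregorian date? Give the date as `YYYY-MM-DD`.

Counting from JDN 2299161 = 15 Oct 1582 gives an offset of 101481 days.

1860-08-19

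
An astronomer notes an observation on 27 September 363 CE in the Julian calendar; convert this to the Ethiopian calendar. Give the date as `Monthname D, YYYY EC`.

Both dates share Julian Day Number 1853913; in the Ethiopian calendar that is 29 Meskerem 356 EC.

Meskerem 29, 356 EC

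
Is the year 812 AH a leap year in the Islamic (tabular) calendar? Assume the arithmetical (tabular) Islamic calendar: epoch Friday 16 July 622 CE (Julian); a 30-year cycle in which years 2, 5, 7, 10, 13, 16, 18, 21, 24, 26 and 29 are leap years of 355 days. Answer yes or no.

Year 812 AH is year 2 of its 30-year cycle; leap positions are 2, 5, 7, 10, 13, 16, 18, 21, 24, 26, 29, so it is a leap year (355 days).

yes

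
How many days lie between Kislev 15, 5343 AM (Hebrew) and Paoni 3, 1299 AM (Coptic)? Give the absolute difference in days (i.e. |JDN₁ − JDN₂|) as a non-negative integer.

First date → JDN 2299217; second date → JDN 2299396.
The interval is |2299217 − 2299396| = 179 days.

179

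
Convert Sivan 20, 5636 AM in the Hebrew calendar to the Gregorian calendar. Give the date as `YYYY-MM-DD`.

Julian Day Number of the source date = 2406418.
Converting JDN 2406418 to the Gregorian calendar gives 12 June 1876 CE.

1876-06-12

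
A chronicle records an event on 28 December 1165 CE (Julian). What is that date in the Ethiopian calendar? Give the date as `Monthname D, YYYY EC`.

The source date corresponds to 4 January 1166 in the proleptic Gregorian calendar (JDN 2146936).
That day falls on 2 Tir 1158 EC in the Ethiopian calendar.

Tir 2, 1158 EC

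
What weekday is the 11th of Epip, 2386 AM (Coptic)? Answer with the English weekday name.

Saturday

This is JDN 2696461 (23 July 2670 Gregorian).
JDN 2696461 mod 7 = 5, and JDN 0 was a Monday, so this is a Saturday.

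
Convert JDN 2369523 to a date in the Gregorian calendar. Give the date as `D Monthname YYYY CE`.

7 June 1775 CE

JDN 2451545 is 1 Jan 2000; 2369523 is −82022 days from there.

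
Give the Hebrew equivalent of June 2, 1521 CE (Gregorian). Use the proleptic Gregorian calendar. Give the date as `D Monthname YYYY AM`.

17 Sivan 5281 AM

Julian Day Number of the source date = 2276746.
Converting JDN 2276746 to the Hebrew calendar gives 17 Sivan 5281 AM.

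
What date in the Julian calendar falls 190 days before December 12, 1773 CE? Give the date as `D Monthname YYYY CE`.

5 June 1773 CE

The starting date is JDN 2368992; 2368992 − 190 = 2368802.
JDN 2368802 corresponds to 5 June 1773 CE.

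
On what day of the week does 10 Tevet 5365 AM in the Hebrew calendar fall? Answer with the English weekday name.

Friday

Equivalently 31 December 1604 Gregorian, JDN 2307274.
2307274 ≡ 4 (mod 7); counting from Monday = 0 gives Friday.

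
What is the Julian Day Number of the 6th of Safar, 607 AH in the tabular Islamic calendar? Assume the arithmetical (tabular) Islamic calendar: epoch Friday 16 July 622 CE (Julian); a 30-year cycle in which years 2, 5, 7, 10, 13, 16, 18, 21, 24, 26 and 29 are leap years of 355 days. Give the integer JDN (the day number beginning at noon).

In the proleptic Gregorian calendar the same day is 6 August 1210.
JDN 2451545 is 1 January 2000 CE (Gregorian); the target day is −288324 days from there, so JDN = 2163221.

2163221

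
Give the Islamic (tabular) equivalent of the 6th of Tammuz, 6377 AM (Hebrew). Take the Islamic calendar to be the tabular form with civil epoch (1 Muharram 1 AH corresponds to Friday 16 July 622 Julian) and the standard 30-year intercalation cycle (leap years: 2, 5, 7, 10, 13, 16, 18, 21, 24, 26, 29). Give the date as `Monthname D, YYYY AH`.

Rabi' al-Awwal 6, 2057 AH

Julian Day Number of the source date = 2677082.
Converting JDN 2677082 to the tabular Islamic calendar gives 6 Rabi' al-Awwal 2057 AH.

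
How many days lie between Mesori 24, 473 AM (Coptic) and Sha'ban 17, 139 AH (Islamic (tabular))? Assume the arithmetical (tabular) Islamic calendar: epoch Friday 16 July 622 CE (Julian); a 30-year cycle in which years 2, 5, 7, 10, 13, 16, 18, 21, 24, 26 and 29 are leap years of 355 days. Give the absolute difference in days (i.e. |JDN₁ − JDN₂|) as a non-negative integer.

215

First date → JDN 1997781; second date → JDN 1997566.
The interval is |1997781 − 1997566| = 215 days.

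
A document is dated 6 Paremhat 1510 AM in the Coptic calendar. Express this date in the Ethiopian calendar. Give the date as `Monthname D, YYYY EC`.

Megabit 6, 1786 EC

Both dates share Julian Day Number 2376377; in the Ethiopian calendar that is 6 Megabit 1786 EC.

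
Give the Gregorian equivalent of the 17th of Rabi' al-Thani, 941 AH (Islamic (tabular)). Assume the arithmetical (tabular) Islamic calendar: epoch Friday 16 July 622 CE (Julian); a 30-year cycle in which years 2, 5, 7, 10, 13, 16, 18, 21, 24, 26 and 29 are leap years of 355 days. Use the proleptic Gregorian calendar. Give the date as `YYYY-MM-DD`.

1534-11-05

Both dates share Julian Day Number 2281650; in the Gregorian calendar that is 5 November 1534 CE.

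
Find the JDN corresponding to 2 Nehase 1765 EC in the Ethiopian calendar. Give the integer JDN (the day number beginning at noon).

Equivalently 6 August 1773 (Gregorian).
JDN 2400001 is 17 November 1858 CE (Gregorian), MJD 0; the target day is −31148 days from there, so JDN = 2368853.

2368853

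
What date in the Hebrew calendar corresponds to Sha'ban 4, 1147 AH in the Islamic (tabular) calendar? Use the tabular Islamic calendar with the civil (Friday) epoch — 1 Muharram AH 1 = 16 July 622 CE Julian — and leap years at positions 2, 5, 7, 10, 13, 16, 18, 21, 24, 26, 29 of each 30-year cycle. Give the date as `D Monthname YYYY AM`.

5 Tevet 5495 AM

Both dates share Julian Day Number 2354754; in the Hebrew calendar that is 5 Tevet 5495 AM.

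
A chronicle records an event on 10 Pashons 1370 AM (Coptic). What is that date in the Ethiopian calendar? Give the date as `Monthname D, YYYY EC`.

Ginbot 10, 1646 EC

Julian Day Number of the source date = 2325306.
Converting JDN 2325306 to the Ethiopian calendar gives 10 Ginbot 1646 EC.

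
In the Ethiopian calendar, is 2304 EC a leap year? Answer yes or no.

2304 mod 4 = 0; in the Ethiopian calendar a year is leap when year mod 4 = 3, so it is a common year.

no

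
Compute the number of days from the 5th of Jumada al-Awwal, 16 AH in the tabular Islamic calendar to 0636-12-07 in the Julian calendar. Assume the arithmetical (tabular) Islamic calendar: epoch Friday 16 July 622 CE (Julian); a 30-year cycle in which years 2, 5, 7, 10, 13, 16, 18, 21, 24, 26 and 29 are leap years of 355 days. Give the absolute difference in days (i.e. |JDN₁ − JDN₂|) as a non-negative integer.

179

First date → JDN 1953877; second date → JDN 1953698.
The interval is |1953877 − 1953698| = 179 days.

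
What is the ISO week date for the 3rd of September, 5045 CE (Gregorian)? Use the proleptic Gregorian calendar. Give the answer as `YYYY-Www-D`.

5045-W36-3

The weekday is Wednesday (ISO weekday 3).
That Wednesday belongs to ISO week 36 of ISO year 5045.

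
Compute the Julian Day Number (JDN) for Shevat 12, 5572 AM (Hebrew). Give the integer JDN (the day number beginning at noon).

In the Gregorian calendar the same day is 26 January 1812.
JDN 2451545 is 1 January 2000 CE (Gregorian); the target day is −68641 days from there, so JDN = 2382904.

2382904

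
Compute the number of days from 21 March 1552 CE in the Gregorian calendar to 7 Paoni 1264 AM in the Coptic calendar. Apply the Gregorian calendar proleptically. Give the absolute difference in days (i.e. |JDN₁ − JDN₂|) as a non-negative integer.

First date → JDN 2287996; second date → JDN 2286617.
The interval is |2287996 − 2286617| = 1379 days.

1379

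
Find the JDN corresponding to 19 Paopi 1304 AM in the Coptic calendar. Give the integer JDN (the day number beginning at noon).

In the Gregorian calendar the same day is 27 October 1587.
JDN 2299161 is 15 October 1582 CE (Gregorian); the target day is +1838 days from there, so JDN = 2300999.

2300999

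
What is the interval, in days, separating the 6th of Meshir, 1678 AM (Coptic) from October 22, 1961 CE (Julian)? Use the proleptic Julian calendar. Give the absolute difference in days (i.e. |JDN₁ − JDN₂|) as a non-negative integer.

JDN of the first date = 2437709.
JDN of the second date = 2437608.
|2437608 − 2437709| = 101.

101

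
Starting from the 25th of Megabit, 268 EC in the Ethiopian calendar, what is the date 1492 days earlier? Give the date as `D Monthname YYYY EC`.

24 Yekatit 264 EC

JDN of the 25th of Megabit, 268 EC = 1821947.
1821947 − 1492 = 1820455.
JDN 1820455 in the Ethiopian calendar is 24 Yekatit 264 EC.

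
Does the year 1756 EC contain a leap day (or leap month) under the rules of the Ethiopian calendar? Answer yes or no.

1756 mod 4 = 0; in the Ethiopian calendar a year is leap when year mod 4 = 3, so it is a common year.

no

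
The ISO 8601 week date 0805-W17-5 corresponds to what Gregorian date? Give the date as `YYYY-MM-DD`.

0805-04-29

ISO week 1 of 805 is the week containing the first Thursday of 805.
Week 17, day 5 (Friday) lands on 0805-04-29.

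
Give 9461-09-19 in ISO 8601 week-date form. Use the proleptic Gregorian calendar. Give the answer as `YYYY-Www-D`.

9461-W38-4

The weekday is Thursday (ISO weekday 4).
That Thursday belongs to ISO week 38 of ISO year 9461.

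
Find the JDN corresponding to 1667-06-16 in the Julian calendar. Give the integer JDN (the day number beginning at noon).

Equivalently 26 June 1667 (Gregorian).
JDN 2299161 is 15 October 1582 CE (Gregorian); the target day is +30935 days from there, so JDN = 2330096.

2330096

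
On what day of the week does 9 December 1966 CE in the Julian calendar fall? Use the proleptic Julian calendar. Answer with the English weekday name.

Thursday

Equivalently 22 December 1966 Gregorian, JDN 2439482.
JDN 2439482 mod 7 = 3, and JDN 0 was a Monday, so this is a Thursday.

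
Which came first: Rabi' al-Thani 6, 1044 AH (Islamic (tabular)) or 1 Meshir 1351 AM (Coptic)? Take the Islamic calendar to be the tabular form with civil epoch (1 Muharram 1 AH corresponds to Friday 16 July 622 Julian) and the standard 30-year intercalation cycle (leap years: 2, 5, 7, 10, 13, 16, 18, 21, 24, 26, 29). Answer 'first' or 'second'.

first

Converting both to JDN: 2318138 vs 2318267; the smaller is the first.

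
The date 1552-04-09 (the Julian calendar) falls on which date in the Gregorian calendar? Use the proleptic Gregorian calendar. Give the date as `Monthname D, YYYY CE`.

April 19, 1552 CE

For dates in this range the Gregorian date is 10 days ahead of the Julian.
9 April 1552 Julian + 10 days → 19 April 1552 Gregorian.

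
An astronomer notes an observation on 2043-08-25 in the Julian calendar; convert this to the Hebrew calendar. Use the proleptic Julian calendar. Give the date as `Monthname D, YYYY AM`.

Elul 2, 5803 AM

Julian Day Number of the source date = 2467500.
Converting JDN 2467500 to the Hebrew calendar gives 2 Elul 5803 AM.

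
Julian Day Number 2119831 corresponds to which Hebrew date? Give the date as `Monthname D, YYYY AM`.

The proleptic Gregorian equivalent of JDN 2119831 is 19 October 1091.
In the Hebrew calendar that day is Tishrei 28, 4852 AM.

Tishrei 28, 4852 AM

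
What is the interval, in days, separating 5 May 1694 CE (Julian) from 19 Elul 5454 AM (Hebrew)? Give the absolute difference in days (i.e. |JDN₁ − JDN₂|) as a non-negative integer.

117

First date → JDN 2339916; second date → JDN 2340033.
The interval is |2339916 − 2340033| = 117 days.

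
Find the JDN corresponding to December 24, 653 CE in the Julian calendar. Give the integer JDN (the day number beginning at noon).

Equivalently 27 December 653 (proleptic Gregorian).
JDN 2451545 is 1 January 2000 CE (Gregorian); the target day is −491621 days from there, so JDN = 1959924.

1959924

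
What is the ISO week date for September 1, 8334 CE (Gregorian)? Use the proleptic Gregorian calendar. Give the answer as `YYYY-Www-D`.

The weekday is Saturday (ISO weekday 6).
That Saturday belongs to ISO week 35 of ISO year 8334.

8334-W35-6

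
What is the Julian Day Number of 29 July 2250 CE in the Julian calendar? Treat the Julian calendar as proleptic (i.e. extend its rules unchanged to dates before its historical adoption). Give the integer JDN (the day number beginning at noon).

2543080

Equivalently 13 August 2250 (Gregorian).
JDN 2299161 is 15 October 1582 CE (Gregorian); the target day is +243919 days from there, so JDN = 2543080.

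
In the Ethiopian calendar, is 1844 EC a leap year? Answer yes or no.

1844 mod 4 = 0; in the Ethiopian calendar a year is leap when year mod 4 = 3, so it is a common year.

no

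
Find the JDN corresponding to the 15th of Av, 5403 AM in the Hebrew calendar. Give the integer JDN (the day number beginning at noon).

Equivalently 31 July 1643 (Gregorian).
JDN 2451545 is 1 January 2000 CE (Gregorian); the target day is −130180 days from there, so JDN = 2321365.

2321365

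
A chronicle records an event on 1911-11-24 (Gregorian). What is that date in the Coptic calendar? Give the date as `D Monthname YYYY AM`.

14 Hathor 1628 AM

Both dates share Julian Day Number 2419365; in the Coptic calendar that is 14 Hathor 1628 AM.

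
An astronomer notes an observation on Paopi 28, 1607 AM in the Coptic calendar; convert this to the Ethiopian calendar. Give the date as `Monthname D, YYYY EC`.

Tikimt 28, 1883 EC

Both dates share Julian Day Number 2411678; in the Ethiopian calendar that is 28 Tikimt 1883 EC.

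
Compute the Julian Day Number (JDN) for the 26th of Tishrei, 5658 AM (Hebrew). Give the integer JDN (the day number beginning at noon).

In the Gregorian calendar the same day is 22 October 1897.
JDN 2451545 is 1 January 2000 CE (Gregorian); the target day is −37325 days from there, so JDN = 2414220.

2414220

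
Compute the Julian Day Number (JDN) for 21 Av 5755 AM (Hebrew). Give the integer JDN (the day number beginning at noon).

Equivalently 17 August 1995 (Gregorian).
JDN 2400001 is 17 November 1858 CE (Gregorian), MJD 0; the target day is +49946 days from there, so JDN = 2449947.

2449947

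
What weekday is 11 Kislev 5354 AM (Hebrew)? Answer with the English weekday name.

Sunday

This is JDN 2303230 (5 December 1593 Gregorian).
JDN 2303230 mod 7 = 6, and JDN 0 was a Monday, so this is a Sunday.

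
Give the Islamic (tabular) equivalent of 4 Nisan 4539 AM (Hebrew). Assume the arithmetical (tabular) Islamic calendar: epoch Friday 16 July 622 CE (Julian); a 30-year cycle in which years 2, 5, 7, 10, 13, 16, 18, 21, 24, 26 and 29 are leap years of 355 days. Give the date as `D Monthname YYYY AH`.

Both dates share Julian Day Number 2005672; in the tabular Islamic calendar that is 3 Rajab 162 AH.

3 Rajab 162 AH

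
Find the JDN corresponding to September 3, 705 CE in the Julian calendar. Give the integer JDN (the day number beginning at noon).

1978805

In the proleptic Gregorian calendar the same day is 7 September 705.
JDN 2400001 is 17 November 1858 CE (Gregorian), MJD 0; the target day is −421196 days from there, so JDN = 1978805.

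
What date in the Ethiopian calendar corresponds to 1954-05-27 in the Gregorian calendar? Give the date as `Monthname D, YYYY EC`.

Both dates share Julian Day Number 2434890; in the Ethiopian calendar that is 19 Ginbot 1946 EC.

Ginbot 19, 1946 EC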